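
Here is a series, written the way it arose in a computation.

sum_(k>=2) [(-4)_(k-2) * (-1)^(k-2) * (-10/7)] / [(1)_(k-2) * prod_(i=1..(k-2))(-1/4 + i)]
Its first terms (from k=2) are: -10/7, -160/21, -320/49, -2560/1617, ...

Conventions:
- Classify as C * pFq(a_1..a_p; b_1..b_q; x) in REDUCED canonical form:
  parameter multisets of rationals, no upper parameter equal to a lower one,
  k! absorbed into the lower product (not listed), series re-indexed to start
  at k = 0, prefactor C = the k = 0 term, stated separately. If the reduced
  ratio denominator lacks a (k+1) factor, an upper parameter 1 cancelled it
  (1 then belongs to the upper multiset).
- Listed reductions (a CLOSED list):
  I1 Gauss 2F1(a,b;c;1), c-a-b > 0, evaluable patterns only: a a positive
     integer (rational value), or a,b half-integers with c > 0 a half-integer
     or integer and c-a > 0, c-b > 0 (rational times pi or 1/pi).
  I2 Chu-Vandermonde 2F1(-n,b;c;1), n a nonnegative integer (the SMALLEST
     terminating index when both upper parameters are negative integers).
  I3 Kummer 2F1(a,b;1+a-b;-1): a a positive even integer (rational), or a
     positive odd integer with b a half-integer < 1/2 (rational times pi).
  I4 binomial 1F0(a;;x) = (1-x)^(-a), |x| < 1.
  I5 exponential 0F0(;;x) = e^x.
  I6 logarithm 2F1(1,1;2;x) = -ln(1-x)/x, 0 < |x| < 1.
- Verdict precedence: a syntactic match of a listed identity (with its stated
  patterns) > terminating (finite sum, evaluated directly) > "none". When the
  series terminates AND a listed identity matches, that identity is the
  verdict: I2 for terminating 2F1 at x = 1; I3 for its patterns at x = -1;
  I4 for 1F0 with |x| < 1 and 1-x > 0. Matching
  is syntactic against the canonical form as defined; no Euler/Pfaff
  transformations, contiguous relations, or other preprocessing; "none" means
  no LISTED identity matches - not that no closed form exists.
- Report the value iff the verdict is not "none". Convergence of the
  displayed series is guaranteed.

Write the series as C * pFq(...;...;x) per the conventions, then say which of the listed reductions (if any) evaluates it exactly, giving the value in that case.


At argument -1: a 1F1 with upper {-4}, lower {3/4}, scaled by C = -10/7. Verdict: terminating - the sum ends at index 4 because -4 is a negative integer; exact evaluation follows. Exact value: -11966/693.

First insight: from the first term -10/7: (1)_k (C = -10/7, x = -1) is k! itself.
Term ratio: r(k) = (-1) * (k-4) / [(k+3/4) (k+1)] - rational in k, leading ratio (-1); with t_0 = -10/7, classification follows.


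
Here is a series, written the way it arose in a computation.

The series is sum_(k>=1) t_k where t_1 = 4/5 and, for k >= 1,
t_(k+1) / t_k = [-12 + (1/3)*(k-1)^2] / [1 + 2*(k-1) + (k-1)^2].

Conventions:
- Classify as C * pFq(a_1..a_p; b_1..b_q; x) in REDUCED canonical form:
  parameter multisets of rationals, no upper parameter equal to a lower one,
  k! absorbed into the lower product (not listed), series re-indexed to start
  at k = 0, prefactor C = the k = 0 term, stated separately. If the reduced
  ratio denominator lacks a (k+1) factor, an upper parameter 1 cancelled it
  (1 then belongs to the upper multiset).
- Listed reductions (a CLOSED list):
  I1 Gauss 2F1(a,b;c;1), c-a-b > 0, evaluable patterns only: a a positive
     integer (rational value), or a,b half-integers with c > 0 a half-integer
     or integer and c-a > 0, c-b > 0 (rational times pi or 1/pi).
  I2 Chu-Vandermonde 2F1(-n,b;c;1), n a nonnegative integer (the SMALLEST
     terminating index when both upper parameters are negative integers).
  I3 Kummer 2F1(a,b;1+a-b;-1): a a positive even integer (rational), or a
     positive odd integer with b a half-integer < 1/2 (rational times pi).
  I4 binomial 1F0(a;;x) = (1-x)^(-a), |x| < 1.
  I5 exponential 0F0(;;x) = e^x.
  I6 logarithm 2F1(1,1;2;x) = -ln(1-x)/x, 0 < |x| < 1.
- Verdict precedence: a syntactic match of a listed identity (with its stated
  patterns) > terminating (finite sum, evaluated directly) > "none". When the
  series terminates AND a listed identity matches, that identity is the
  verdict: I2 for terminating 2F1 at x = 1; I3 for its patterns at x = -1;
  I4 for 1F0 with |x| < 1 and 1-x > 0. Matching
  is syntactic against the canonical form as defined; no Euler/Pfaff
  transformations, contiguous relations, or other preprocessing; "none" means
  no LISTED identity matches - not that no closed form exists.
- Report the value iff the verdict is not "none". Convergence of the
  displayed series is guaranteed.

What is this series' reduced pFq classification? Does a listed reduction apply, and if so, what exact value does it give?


Canonical form: C = 4/5 times 2F1 with upper {-6, 6}, lower {1}, x = 1/3. Verdict: terminating - no listed pattern fits, but -6 in the upper list cuts the series at k = 6; direct evaluation. Value: 256/1215.

Structural cue: t_0 being 4/5, factor the ratio over Q (prefactor 4/5): negated roots = parameters.
Step ratio: r(k) = (1/3) * (k-6) (k+6) / [(k+1) (k+1)] - poly over poly, x = (1/3) from leading terms; C = 4/5 at k = 0.


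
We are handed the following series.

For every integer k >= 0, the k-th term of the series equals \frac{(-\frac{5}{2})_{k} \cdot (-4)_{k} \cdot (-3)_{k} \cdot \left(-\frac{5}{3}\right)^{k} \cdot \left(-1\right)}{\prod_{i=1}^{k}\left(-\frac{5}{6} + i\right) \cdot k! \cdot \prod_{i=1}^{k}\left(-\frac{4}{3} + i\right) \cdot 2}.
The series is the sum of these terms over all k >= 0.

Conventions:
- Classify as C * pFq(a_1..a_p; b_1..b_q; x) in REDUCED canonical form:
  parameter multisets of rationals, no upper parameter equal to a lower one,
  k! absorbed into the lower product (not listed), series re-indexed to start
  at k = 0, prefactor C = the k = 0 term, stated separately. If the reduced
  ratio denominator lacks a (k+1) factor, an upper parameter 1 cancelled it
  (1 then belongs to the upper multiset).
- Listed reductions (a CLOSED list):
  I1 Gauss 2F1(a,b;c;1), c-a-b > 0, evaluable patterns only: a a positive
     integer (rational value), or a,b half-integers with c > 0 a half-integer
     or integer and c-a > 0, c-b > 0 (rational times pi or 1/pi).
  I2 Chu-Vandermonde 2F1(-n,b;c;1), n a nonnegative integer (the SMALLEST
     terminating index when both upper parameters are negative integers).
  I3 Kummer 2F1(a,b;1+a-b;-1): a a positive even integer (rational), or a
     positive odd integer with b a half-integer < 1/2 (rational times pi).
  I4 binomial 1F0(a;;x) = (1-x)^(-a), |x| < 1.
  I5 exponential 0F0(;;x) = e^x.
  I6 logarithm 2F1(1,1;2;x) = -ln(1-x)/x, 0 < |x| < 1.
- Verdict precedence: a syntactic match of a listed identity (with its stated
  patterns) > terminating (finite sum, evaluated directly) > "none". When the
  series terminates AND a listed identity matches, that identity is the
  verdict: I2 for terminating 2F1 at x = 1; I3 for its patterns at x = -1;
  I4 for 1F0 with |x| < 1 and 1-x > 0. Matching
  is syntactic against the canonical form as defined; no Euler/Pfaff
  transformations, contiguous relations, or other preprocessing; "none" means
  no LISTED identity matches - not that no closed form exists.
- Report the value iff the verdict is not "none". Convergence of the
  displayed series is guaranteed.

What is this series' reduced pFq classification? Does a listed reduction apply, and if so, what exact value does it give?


Prefactor -\frac{1}{2}, argument -\frac{5}{3}: 3F2 with upper {-4, -3, -\frac{5}{2}} over lower {-\frac{1}{3}, \frac{1}{6}}. Verdict: terminating. (-3)_k vanishes past k = 3, leaving a 4-term sum, computed directly. Its exact value is \frac{993059}{182}.

The tell: from the first term -\frac{1}{2}: the constant factors (C = -1/2) combine into one prefactor.
Consecutive-term ratio: r(k) = -\frac{5}{3} * (k-4) (k-3) (k-\frac{5}{2}) / [(k-\frac{1}{3}) (k+\frac{1}{6}) (k+1)] - poly over poly, x = -\frac{5}{3} from leading terms; C = -\frac{1}{2} at k = 0.


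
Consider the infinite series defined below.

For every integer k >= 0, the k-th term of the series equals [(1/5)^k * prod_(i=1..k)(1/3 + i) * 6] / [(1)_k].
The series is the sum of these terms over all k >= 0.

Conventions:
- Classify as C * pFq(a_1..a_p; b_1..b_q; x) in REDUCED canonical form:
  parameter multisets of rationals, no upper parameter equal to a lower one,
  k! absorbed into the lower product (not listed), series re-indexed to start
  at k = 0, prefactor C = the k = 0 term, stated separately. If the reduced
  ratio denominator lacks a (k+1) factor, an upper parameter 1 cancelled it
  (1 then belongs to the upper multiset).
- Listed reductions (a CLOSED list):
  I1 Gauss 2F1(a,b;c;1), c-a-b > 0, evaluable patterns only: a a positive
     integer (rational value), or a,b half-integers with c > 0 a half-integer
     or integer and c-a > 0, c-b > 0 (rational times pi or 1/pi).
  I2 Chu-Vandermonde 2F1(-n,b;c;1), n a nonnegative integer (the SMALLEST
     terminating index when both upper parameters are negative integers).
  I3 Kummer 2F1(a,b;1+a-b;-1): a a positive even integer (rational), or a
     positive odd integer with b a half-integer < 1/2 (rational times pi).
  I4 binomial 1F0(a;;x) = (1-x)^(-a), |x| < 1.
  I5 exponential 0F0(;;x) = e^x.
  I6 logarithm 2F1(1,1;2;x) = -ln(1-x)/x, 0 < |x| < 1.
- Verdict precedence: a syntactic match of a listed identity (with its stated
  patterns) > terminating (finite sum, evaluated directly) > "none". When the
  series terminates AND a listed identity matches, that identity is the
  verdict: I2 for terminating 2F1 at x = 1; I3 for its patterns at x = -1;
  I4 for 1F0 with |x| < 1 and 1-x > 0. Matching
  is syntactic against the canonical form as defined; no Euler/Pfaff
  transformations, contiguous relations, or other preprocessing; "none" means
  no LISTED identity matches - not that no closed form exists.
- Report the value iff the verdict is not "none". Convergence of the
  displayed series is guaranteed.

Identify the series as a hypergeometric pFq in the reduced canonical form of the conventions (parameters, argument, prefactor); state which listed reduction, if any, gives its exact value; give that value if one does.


Classification (C = 6): 1F0 with upper {4/3}, lower {-}, argument x = 1/5. Verdict at x = 1/5: the binomial series (I4) matches (the 1F0 binomial series: exponent -4/3, x = 1/5). Hence: 6 * (4/5)^(-4/3).

Key step: from the first term 6: (1)_k (prefactor 6) is k! itself.
Term ratio: r(k) = (1/5) * (k+4/3) / [(k+1)] ; factor over Q: parameters, x = (1/5), and C = 6.


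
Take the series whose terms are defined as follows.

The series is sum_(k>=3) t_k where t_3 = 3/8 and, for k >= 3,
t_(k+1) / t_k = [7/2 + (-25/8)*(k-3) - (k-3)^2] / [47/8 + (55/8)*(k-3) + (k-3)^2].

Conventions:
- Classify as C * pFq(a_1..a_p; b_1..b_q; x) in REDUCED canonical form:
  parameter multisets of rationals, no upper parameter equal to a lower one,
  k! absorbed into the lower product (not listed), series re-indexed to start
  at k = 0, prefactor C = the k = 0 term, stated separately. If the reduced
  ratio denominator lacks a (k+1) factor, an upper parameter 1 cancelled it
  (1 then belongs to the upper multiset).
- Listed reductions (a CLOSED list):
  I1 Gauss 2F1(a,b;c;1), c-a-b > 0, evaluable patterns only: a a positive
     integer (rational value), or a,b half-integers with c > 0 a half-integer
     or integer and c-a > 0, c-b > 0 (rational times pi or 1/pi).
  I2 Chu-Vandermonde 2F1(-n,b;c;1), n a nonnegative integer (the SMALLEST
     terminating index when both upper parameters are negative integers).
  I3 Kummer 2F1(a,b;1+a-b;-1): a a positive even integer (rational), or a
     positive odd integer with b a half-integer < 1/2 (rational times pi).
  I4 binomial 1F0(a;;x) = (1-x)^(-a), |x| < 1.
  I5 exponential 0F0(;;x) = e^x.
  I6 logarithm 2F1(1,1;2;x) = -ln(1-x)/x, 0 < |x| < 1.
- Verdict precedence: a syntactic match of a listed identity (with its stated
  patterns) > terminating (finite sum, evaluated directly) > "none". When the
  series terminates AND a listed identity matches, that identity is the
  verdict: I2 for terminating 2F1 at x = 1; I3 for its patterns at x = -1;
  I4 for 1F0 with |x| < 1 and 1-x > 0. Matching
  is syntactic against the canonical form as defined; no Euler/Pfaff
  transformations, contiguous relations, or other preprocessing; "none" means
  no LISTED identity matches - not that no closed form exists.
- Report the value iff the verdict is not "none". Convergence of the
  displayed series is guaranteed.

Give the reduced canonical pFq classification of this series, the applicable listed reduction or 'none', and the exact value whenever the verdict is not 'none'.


The series (x = -1) is 2F1: upper {-7/8, 4}, lower {47/8}, prefactor 3/8. Verdict: the Kummer evaluation I3 matches (x = -1; c = 47/8 equals 1+a-b for upper {-7/8, 4}: listed pattern). Value: 1209/2048.

Structural cue: t_0 being 3/8, factor the ratio over Q (C = 3/8, x = -1): negated roots = parameters.
Step ratio: r(k) = (-1) * (k-7/8) (k+4) / [(k+47/8) (k+1)] ; factor over Q: parameters, x = (-1), and C = 3/8.


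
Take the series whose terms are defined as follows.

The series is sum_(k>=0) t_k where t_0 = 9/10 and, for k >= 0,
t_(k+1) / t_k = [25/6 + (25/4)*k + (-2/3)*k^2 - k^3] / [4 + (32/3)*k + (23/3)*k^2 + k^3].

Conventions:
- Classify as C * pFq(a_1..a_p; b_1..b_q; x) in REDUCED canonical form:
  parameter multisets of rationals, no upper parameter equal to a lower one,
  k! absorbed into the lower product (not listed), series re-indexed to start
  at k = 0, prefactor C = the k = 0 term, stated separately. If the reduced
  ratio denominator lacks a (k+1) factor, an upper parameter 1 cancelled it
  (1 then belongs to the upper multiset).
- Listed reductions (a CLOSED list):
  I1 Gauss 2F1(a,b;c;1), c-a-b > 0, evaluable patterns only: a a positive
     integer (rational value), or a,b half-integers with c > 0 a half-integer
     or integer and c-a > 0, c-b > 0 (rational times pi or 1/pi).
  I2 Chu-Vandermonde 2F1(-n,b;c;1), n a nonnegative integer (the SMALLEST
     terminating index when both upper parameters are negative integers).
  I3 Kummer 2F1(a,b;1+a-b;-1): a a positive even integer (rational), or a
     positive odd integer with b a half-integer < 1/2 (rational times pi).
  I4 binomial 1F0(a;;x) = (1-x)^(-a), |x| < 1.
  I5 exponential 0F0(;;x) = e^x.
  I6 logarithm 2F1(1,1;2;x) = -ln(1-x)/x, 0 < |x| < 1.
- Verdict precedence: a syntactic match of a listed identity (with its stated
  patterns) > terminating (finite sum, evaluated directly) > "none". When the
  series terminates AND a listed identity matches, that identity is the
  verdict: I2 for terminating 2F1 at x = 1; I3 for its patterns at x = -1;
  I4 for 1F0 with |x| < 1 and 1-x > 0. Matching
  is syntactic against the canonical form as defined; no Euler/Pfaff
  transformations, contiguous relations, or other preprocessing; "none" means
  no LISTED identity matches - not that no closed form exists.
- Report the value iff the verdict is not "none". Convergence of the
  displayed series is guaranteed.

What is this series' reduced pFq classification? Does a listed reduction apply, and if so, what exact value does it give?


Prefactor 9/10, argument -1: 2F1 with upper {-5/2, 5/2} over lower {6}. Verdict: none. No listed pattern accepts 2F1(-5/2, 5/2; 6; -1).

Structural cue: with t_0 = 9/10, roots of the ratio polynomials (C = 9/10, x = -1) are the negated parameters.
Step ratio: r(k) = (-1) * (k-5/2) (k+5/2) / [(k+6) (k+1)] - rational in k. x = (-1); t_0 = 9/10; negate the roots.


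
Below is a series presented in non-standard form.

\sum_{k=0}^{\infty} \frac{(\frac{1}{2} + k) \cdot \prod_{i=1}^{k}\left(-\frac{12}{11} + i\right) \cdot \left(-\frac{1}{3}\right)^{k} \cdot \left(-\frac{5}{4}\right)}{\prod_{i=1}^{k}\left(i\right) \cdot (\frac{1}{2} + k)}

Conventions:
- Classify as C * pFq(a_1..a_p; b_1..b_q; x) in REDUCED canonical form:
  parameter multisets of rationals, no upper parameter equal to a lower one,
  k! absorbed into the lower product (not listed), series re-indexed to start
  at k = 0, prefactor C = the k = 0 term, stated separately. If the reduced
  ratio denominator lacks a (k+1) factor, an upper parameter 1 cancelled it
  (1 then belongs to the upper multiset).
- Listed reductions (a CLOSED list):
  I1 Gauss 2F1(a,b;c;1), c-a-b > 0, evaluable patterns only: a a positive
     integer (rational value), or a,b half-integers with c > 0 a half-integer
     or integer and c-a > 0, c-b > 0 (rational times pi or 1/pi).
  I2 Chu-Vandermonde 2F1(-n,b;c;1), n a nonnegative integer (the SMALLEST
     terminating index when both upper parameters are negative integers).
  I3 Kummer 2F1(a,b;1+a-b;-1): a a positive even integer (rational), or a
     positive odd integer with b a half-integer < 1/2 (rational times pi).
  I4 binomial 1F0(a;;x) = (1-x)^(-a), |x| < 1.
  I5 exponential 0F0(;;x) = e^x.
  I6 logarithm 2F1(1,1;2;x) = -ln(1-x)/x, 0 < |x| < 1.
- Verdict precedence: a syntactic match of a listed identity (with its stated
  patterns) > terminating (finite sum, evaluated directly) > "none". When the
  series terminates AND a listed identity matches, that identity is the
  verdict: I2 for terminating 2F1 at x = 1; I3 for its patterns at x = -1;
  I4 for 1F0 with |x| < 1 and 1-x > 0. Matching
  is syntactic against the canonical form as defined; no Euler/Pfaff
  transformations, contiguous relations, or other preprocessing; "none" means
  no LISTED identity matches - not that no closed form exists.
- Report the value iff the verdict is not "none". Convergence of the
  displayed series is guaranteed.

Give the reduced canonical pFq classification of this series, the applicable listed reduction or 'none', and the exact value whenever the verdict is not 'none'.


Reduced: x = -\frac{1}{3}, 1F0, upper = {-\frac{1}{11}}, lower = {-}, C = -\frac{5}{4}. Verdict: the I4 binomial reduction fires (the 1F0 binomial series: exponent 1/11, x = -\frac{1}{3}). Value: \left(-\frac{5}{4}\right) \cdot \left(\frac{4}{3}\right)^{\frac{1}{11}}.

First insight: x = -\frac{1}{3} and the product of the first k integers (C = -5/4) is k!.
Consecutive-term ratio: r(k) = -\frac{1}{3} * (k-\frac{1}{11}) / [(k+1)] - rational in k. x = -\frac{1}{3}; t_0 = -\frac{5}{4}; negate the roots.


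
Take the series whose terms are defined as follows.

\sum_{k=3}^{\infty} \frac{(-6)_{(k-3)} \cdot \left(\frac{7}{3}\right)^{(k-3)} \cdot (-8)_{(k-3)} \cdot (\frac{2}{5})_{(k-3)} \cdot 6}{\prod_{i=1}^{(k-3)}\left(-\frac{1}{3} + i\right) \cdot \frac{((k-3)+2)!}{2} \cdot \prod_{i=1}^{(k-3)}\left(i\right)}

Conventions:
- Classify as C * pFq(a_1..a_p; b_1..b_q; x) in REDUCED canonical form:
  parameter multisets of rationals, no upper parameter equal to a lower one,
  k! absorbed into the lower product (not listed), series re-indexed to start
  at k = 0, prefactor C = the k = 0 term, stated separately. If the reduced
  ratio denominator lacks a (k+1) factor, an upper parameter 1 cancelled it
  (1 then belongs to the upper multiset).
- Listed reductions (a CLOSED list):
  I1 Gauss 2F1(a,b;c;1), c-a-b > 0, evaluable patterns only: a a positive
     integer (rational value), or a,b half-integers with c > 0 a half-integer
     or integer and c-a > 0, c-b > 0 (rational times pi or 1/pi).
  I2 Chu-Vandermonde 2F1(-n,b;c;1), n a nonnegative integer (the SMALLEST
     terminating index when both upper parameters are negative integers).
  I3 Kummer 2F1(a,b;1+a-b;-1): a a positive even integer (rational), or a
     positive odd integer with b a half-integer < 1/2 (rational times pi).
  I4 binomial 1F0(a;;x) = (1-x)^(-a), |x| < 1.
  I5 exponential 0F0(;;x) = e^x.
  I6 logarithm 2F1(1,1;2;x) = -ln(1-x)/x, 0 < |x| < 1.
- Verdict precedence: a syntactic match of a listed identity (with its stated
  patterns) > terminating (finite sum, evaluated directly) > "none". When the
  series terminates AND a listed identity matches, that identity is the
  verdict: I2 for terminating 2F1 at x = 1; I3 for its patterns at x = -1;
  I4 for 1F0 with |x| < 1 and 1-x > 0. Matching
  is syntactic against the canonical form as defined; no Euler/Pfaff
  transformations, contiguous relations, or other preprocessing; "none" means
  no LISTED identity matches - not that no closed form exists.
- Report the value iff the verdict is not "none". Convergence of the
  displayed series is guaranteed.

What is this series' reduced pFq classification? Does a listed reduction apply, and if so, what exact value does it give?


x = \frac{7}{3} here; the reduced form reads 3F2, upper {-8, -6, \frac{2}{5}}, lower {\frac{2}{3}, 3}, C = 6. Verdict: terminating. (-6)_k vanishes past k = 6, leaving a 7-term sum, computed directly. Hence: \frac{11516299257}{859375}.

Key step: with t_0 = 6, the lower running product (C = 6) is a rising factorial.
Consecutive-term ratio: r(k) = \frac{7}{3} * (k-8) (k-6) (k+\frac{2}{5}) / [(k+\frac{2}{3}) (k+3) (k+1)] - rational in k, leading ratio \frac{7}{3}; with t_0 = 6, classification follows.


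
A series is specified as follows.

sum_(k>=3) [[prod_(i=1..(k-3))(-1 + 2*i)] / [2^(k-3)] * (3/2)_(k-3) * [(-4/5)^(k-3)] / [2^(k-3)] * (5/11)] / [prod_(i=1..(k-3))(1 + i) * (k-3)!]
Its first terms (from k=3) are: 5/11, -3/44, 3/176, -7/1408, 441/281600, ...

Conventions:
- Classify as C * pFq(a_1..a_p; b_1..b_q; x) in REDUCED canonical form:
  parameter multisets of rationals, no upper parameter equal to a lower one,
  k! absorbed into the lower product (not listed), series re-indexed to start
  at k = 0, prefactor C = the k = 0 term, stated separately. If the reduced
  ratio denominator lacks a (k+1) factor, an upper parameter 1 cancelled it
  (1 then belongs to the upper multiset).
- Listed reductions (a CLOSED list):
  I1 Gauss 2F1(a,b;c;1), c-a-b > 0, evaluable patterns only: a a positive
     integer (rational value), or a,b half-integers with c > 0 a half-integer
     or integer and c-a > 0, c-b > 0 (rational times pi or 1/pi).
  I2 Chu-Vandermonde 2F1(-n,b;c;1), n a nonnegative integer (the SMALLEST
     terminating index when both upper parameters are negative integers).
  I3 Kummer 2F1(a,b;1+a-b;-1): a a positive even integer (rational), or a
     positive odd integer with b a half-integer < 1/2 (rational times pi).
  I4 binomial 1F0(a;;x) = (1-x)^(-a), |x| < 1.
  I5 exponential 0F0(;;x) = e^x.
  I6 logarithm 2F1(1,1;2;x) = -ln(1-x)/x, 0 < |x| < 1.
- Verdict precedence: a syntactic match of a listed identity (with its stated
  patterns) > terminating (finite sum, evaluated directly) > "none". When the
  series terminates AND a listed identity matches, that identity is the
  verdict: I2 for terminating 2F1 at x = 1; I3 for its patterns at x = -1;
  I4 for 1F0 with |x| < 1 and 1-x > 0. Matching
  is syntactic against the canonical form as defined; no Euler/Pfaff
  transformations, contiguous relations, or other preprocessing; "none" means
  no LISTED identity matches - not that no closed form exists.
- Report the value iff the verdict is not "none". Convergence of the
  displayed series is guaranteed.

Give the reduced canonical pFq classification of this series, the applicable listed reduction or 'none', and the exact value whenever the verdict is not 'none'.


The series (x = -2/5) is 2F1: upper {1/2, 3/2}, lower {2}, prefactor 5/11. Verdict: none. No listed pattern accepts 2F1(1/2, 3/2; 2; -2/5).

First insight: t_0 = 5/11 here, and the lower running product (prefactor 5/11) is a rising factorial.
Consecutive-term ratio: r(k) = (-2/5) * (k+1/2) (k+3/2) / [(k+2) (k+1)] - poly over poly, x = (-2/5) from leading terms; C = 5/11 at k = 0.


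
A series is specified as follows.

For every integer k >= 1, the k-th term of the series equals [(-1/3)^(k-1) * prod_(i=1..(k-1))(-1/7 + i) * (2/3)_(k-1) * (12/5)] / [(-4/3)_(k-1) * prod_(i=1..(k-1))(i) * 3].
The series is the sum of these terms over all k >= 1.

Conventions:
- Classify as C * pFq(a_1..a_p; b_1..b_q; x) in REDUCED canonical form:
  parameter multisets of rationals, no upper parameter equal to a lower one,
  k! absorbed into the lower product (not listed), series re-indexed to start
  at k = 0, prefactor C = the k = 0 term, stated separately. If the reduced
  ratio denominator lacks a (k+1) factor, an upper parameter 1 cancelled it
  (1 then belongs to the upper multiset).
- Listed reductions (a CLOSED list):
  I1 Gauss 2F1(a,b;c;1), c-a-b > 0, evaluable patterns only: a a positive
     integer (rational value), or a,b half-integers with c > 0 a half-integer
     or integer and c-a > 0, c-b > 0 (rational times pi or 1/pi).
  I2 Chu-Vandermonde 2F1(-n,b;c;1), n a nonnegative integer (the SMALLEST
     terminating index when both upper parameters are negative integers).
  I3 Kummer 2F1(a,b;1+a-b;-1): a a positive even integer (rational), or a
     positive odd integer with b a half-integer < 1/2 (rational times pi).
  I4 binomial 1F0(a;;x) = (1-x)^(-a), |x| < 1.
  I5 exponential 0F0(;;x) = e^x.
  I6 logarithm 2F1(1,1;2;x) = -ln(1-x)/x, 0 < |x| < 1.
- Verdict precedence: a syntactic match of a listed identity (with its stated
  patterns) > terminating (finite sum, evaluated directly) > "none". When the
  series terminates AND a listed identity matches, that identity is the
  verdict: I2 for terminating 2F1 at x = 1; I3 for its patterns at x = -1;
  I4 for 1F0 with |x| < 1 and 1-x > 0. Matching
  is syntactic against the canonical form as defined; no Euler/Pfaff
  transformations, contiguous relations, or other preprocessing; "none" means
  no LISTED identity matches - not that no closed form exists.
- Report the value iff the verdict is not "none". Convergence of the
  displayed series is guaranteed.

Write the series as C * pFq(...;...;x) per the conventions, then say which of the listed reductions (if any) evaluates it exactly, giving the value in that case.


At argument -1/3: a 2F1 with upper {2/3, 6/7}, lower {-4/3}, scaled by C = 4/5. Verdict: none here - no I1-I6 shape fits x = -1/3 with lower {-4/3}.

Key step: from the first term 4/5: the product of the first k integers (C = 4/5) is k!.
Step ratio: r(k) = (-1/3) * (k+2/3) (k+6/7) / [(k-4/3) (k+1)] ; factor over Q: parameters, x = (-1/3), and C = 4/5.


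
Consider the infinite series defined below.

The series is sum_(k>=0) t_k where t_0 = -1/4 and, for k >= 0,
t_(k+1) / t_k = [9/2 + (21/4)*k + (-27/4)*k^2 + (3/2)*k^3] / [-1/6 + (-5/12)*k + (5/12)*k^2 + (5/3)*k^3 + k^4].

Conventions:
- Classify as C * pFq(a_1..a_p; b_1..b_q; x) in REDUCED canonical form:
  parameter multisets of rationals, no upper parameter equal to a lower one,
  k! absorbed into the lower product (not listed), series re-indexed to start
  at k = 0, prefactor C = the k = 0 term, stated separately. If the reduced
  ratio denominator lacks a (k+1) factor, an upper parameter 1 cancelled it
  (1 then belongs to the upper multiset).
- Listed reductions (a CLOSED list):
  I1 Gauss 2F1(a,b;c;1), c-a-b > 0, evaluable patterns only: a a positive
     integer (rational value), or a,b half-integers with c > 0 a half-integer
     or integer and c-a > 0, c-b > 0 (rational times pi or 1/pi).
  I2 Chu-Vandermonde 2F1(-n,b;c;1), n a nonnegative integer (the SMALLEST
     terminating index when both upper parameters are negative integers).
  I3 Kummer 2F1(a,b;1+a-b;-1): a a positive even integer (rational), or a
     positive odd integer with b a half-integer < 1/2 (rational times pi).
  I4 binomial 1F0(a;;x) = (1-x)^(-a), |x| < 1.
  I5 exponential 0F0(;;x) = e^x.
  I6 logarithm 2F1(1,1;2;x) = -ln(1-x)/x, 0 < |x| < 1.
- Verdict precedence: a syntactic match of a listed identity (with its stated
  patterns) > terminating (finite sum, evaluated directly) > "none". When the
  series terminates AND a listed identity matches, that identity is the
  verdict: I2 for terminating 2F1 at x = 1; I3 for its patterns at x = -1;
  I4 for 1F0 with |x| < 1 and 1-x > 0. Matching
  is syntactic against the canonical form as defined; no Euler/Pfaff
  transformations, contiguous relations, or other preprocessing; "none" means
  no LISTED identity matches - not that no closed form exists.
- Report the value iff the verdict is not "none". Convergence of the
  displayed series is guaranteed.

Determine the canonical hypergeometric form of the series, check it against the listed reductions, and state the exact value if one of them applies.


This is -1/4 * 2F2(-3, -2; -1/2, 2/3; 3/2) in reduced canonical form. Verdict: terminating (-2 upstairs). 3 nonzero terms in all; added directly. Exact value: 373/20.

The tell: with t_0 = -1/4, the expanded ratio factors over Q; prefactor -1/4, roots give parameters.
Term ratio: r(k) = (3/2) * (k-3) (k-2) / [(k-1/2) (k+2/3) (k+1)] ; factor over Q: parameters, x = (3/2), and C = -1/4.


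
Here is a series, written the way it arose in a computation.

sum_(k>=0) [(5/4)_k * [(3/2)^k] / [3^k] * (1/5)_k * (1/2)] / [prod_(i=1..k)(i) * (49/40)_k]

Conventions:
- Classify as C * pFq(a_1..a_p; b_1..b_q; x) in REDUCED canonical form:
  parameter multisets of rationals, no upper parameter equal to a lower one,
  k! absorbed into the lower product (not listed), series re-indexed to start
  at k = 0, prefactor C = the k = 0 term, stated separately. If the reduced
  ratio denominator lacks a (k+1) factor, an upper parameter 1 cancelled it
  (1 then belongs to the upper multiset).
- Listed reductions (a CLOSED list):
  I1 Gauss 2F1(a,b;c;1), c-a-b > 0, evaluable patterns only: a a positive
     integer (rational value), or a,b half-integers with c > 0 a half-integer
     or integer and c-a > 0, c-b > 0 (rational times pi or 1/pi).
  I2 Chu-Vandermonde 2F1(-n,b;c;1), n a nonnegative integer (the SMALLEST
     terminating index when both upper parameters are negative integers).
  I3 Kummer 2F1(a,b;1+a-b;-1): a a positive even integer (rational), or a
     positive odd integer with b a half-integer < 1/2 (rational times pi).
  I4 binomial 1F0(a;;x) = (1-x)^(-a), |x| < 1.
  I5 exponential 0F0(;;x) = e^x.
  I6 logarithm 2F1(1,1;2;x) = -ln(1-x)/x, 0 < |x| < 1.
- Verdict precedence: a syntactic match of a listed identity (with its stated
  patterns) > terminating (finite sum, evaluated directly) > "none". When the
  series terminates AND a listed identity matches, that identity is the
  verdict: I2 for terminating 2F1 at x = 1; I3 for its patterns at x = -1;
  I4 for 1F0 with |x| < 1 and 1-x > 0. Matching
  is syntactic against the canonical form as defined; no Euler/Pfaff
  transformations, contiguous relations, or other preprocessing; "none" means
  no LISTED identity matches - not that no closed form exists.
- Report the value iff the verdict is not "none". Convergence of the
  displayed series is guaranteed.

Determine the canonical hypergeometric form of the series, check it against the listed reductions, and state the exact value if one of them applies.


The tell: x = (1/2) and the product of the first k integers (C = 1/2, x = 1/2) is k!.
Ratio: r(k) = (1/2) * (k+1/5) (k+5/4) / [(k+49/40) (k+1)] - rational; roots negated = parameters, x = (1/2), C = 1/2.

Prefactor 1/2, argument 1/2: 2F1 with upper {1/5, 5/4} over lower {49/40}. Verdict: none. A 2F1 with upper {1/5, 5/4} fits none of I1-I6 at x = 1/2; the sum runs forever.


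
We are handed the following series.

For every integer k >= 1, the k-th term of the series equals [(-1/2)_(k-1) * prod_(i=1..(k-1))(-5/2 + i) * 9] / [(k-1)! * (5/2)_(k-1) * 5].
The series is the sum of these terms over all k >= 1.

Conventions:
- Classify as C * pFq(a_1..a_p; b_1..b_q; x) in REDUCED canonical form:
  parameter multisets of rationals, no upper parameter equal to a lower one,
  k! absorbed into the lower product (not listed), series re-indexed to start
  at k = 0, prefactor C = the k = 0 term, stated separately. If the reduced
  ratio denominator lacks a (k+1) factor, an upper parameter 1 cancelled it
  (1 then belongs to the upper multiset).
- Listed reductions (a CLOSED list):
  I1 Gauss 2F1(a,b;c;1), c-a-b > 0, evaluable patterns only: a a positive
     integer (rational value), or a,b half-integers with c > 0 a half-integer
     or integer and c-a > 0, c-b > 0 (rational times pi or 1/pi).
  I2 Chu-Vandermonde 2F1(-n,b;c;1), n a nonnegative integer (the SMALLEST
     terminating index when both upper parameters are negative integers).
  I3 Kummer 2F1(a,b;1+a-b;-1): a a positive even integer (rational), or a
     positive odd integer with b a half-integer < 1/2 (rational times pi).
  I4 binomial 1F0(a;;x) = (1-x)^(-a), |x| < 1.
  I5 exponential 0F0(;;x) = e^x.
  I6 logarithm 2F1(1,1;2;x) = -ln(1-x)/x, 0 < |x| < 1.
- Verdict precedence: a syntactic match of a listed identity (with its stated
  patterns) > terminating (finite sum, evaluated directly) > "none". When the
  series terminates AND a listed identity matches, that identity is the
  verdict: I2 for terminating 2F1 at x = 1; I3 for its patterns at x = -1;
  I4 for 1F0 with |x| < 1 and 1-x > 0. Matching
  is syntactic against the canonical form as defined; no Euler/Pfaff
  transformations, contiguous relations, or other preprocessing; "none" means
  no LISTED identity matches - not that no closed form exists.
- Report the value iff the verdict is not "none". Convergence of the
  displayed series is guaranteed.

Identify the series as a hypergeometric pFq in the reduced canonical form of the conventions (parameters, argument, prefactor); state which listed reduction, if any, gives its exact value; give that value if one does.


At argument 1: a 2F1 with upper {-3/2, -1/2}, lower {5/2}, scaled by C = 9/5. Verdict at x = 1: Gauss's theorem I1 (half-integer case) matches (x = 1; upper {-3/2, -1/2} half-integers, c = 5/2 in the evaluable pattern). Its exact value is (189/256) * pi.

The tell: with t_0 = 9/5, the constant factors (prefactor 9/5) combine into one prefactor.
Ratio: r(k) = 1 * (k-3/2) (k-1/2) / [(k+5/2) (k+1)] - rational; roots negated = parameters, x = 1, C = 9/5.


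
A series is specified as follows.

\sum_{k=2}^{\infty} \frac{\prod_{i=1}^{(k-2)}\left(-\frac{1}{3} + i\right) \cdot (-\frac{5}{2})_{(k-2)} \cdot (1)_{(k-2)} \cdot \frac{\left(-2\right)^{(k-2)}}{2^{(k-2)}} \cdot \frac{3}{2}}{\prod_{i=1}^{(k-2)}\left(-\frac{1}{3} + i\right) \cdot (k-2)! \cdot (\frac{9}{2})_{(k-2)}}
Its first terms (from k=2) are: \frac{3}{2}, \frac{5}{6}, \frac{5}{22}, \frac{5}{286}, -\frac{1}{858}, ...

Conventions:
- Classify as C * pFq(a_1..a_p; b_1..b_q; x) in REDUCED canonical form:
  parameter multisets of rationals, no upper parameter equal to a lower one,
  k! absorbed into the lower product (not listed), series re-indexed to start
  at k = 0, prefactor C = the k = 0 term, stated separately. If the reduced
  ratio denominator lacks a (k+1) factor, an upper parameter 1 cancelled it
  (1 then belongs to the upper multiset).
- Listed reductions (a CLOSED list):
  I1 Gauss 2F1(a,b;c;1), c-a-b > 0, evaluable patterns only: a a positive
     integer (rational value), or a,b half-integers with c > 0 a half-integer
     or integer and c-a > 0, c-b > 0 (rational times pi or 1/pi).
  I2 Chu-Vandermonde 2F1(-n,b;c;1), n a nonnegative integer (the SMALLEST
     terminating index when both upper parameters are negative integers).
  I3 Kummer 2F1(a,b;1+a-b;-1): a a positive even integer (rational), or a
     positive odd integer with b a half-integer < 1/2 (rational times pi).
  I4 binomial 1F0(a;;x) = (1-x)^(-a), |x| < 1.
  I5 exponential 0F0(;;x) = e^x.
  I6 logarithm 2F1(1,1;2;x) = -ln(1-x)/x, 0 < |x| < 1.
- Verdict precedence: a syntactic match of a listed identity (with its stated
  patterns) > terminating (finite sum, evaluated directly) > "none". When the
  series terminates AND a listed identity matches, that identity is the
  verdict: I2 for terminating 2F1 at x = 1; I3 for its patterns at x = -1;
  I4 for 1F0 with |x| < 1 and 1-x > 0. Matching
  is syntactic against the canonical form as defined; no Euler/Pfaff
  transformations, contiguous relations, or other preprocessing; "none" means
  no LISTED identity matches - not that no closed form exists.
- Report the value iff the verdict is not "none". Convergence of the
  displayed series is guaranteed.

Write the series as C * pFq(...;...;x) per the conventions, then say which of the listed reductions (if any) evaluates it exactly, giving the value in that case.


Classification (C = \frac{3}{2}): 2F1 with upper {-\frac{5}{2}, 1}, lower {\frac{9}{2}}, argument x = -1. Verdict at x = -1: the Kummer evaluation I3 matches (x = -1; c = \frac{9}{2} equals 1+a-b for upper {-\frac{5}{2}, 1}: listed pattern). Hence: \frac{105}{128} \cdot \pi.

The tell: with t_0 = \frac{3}{2}, the parameter 2/3 appears in both the upper and lower lists and cancels.
Term ratio: r(k) = -1 * (k-\frac{5}{2}) (k+1) / [(k+\frac{9}{2}) (k+1)] ; factor over Q: parameters, x = -1, and C = \frac{3}{2}.


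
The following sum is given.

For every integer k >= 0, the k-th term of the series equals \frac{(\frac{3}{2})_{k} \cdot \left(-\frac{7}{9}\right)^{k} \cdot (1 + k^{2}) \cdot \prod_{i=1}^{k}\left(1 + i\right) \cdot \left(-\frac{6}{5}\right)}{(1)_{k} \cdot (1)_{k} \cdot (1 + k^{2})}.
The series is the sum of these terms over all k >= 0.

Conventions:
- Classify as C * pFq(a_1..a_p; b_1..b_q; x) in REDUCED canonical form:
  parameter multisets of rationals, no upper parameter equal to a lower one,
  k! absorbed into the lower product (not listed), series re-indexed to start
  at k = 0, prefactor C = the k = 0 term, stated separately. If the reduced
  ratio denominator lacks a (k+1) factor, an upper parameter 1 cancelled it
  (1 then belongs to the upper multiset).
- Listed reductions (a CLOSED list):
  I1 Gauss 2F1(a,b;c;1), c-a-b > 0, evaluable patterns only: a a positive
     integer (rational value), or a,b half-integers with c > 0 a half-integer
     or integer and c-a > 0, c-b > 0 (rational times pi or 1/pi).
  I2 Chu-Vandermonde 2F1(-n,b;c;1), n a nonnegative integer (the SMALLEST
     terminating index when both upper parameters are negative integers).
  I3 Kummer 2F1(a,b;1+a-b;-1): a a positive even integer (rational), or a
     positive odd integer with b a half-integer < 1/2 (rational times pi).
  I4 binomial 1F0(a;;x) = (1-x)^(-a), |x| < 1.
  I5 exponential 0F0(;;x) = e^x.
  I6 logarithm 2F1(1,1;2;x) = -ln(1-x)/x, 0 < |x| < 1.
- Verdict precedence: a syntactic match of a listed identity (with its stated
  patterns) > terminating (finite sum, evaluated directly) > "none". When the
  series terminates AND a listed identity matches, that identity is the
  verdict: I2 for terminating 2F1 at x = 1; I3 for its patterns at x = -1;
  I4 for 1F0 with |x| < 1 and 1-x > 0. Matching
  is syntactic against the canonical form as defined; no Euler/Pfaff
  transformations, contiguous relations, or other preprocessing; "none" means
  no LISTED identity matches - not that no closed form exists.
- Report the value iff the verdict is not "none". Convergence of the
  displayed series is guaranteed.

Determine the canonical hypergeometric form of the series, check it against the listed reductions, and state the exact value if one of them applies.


Key step: with t_0 = -\frac{6}{5}, striking the common factor k^2 + 1 reduces the term (C = -6/5, x = -7/9).
Step ratio: r(k) = -\frac{7}{9} * (k+\frac{3}{2}) (k+2) / [(k+1) (k+1)] - rational; roots negated = parameters, x = -\frac{7}{9}, C = -\frac{6}{5}.

Canonical form: C = -\frac{6}{5} times 2F1 with upper {\frac{3}{2}, 2}, lower {1}, x = -\frac{7}{9}. Verdict: none (x = -\frac{7}{9}): each listed identity misses the multisets {\frac{3}{2}, 2} ; {1}.


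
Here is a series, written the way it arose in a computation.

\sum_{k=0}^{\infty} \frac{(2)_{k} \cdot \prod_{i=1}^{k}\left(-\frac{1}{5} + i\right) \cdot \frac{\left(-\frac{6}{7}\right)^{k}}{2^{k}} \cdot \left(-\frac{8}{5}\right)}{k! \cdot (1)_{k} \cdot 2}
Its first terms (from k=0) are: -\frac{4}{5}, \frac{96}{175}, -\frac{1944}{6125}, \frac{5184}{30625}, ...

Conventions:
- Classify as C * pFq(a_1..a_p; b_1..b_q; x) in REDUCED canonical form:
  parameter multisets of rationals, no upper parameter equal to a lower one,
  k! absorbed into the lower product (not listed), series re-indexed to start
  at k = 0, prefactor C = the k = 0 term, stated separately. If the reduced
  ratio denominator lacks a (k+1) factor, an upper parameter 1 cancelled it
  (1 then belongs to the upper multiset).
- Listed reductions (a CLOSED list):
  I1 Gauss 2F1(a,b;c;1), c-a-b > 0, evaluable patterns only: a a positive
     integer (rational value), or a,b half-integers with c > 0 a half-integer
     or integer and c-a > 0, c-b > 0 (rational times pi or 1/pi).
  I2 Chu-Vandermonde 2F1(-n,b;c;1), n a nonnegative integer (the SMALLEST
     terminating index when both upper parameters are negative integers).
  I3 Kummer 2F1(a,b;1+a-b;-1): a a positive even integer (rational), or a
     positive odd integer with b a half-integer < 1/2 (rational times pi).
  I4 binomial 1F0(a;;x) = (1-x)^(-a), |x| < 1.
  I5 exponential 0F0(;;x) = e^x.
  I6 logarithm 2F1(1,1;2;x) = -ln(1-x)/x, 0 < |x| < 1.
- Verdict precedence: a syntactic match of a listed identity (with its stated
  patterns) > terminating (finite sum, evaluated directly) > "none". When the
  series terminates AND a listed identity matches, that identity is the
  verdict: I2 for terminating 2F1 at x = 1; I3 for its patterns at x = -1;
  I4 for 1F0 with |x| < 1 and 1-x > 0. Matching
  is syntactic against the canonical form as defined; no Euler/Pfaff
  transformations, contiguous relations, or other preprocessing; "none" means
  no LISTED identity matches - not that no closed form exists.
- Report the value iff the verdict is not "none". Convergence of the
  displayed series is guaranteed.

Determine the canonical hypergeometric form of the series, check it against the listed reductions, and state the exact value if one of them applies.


At argument -\frac{3}{7}: a 2F1 with upper {\frac{4}{5}, 2}, lower {1}, scaled by C = -\frac{4}{5}. Verdict: none. Every listed pattern misses the 2F1 form at -\frac{3}{7}, upper {\frac{4}{5}, 2}.

Key observation: t_0 being -\frac{4}{5}, the constant factors (prefactor -4/5) combine into one prefactor.
Ratio: r(k) = -\frac{3}{7} * (k+\frac{4}{5}) (k+2) / [(k+1) (k+1)] - poly over poly, x = -\frac{3}{7} from leading terms; C = -\frac{4}{5} at k = 0.
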